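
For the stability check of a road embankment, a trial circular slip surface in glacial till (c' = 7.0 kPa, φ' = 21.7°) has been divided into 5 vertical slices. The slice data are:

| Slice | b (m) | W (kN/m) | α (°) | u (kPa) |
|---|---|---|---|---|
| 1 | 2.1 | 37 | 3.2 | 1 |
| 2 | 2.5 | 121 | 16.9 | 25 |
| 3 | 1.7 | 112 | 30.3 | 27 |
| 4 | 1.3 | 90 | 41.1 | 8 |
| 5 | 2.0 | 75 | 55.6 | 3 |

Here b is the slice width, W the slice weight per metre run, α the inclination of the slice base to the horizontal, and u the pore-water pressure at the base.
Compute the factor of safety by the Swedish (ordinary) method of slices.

Ordinary method of slices: FS = Σ[c'·Δl_i + (W_i cosα_i − u_i·Δl_i)·tanφ'] / Σ W_i sinα_i, with Δl_i = b_i / cosα_i.
Slice 1: Δl = 2.1/cos3.2° = 2.103 m; N'_1 = 37·cos3.2° − 1·2.103 = 34.8; c'Δl = 14.72; W sinα = 2.1
Slice 2: Δl = 2.5/cos16.9° = 2.613 m; N'_2 = 121·cos16.9° − 25·2.613 = 50.5; c'Δl = 18.29; W sinα = 35.2
Slice 3: Δl = 1.7/cos30.3° = 1.969 m; N'_3 = 112·cos30.3° − 27·1.969 = 43.5; c'Δl = 13.78; W sinα = 56.5
Slice 4: Δl = 1.3/cos41.1° = 1.725 m; N'_4 = 90·cos41.1° − 8·1.725 = 54.0; c'Δl = 12.08; W sinα = 59.2
Slice 5: Δl = 2.0/cos55.6° = 3.540 m; N'_5 = 75·cos55.6° − 3·3.540 = 31.8; c'Δl = 24.78; W sinα = 61.9
Σc'Δl = 83.7 kN/m; ΣN' = 214.6 kN/m; ΣW sinα = 214.8 kN/m
Resisting = 83.7 + 214.6·tan21.7° = 83.7 + 85.4 = 169.1 kN/m
FS = 169.1 / 214.8 = 0.787

FS = 0.79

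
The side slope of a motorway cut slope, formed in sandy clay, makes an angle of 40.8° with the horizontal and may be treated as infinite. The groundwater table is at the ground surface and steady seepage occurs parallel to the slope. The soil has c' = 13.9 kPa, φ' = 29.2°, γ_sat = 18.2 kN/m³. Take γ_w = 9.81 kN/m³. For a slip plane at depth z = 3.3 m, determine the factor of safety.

FS = 0.77

With seepage parallel to the slope and the water table at the surface, the effective normal stress on the slip plane uses the buoyant unit weight γ' = γ_sat − γ_w while the driving shear stress uses γ_sat:
FS = [c' + γ' z cos²β tanφ'] / [γ_sat z sinβ cosβ]
γ' = 18.2 − 9.81 = 8.39 kN/m³
Numerator = 13.9 + 8.39·3.3·cos²40.8°·tan29.2° = 13.9 + 8.39·3.3·0.5730·0.5589 = 22.767 kPa
Denominator = 18.2·3.3·sin40.8°·cos40.8° = 18.2·3.3·0.6534·0.7570 = 29.708 kPa
FS = 22.767 / 29.708 = 0.766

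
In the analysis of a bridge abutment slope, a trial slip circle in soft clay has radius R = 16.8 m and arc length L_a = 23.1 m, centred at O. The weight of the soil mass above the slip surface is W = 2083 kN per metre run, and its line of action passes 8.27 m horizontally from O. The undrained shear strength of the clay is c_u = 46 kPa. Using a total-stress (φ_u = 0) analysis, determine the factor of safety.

FS = 1.04

Taking moments about the centre O, the resisting moment is provided by the undrained shear strength acting along the arc:
M_R = c_u·L_a·R = 46·23.10·16.8 = 17851.7 kN·m/m
M_D = W·d = 2083·8.27 = 17226.4 kN·m/m
FS = M_R / M_D = 17851.7 / 17226.4 = 1.036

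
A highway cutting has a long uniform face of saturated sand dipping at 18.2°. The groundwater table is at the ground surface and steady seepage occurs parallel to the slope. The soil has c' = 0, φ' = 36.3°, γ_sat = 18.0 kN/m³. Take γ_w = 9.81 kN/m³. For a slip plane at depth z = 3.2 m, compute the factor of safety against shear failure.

With seepage parallel to the slope and the water table at the surface, the effective normal stress on the slip plane uses the buoyant unit weight γ' = γ_sat − γ_w while the driving shear stress uses γ_sat:
FS = [c' + γ' z cos²β tanφ'] / [γ_sat z sinβ cosβ]
(For c' = 0 this reduces to FS = (γ'/γ_sat)·tanφ'/tanβ.)
γ' = 18.0 − 9.81 = 8.19 kN/m³
Numerator = 0.0 + 8.19·3.2·cos²18.2°·tan36.3° = 0.0 + 8.19·3.2·0.9024·0.7346 = 17.374 kPa
Denominator = 18.0·3.2·sin18.2°·cos18.2° = 18.0·3.2·0.3123·0.9500 = 17.090 kPa
FS = 17.374 / 17.090 = 1.017

FS = 1.02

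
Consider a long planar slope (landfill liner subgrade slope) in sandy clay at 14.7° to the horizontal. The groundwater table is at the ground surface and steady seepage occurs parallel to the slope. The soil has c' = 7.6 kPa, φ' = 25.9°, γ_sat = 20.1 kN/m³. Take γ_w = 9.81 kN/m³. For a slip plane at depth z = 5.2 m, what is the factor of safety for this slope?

With seepage parallel to the slope and the water table at the surface, the effective normal stress on the slip plane uses the buoyant unit weight γ' = γ_sat − γ_w while the driving shear stress uses γ_sat:
FS = [c' + γ' z cos²β tanφ'] / [γ_sat z sinβ cosβ]
γ' = 20.1 − 9.81 = 10.29 kN/m³
Numerator = 7.6 + 10.29·5.2·cos²14.7°·tan25.9° = 7.6 + 10.29·5.2·0.9356·0.4856 = 31.909 kPa
Denominator = 20.1·5.2·sin14.7°·cos14.7° = 20.1·5.2·0.2538·0.9673 = 25.655 kPa
FS = 31.909 / 25.655 = 1.244

FS = 1.24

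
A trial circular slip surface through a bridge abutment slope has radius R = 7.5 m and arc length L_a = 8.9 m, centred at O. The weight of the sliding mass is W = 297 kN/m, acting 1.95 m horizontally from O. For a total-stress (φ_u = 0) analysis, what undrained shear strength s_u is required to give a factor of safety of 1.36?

s_u = 11.8 kPa

FS = s_u·L_a·R / (W·d), so s_u = FS·W·d / (L_a·R).
s_u = 1.36·297·1.95 / (8.90·7.5) = 787.6 / 66.75 = 11.80 kPa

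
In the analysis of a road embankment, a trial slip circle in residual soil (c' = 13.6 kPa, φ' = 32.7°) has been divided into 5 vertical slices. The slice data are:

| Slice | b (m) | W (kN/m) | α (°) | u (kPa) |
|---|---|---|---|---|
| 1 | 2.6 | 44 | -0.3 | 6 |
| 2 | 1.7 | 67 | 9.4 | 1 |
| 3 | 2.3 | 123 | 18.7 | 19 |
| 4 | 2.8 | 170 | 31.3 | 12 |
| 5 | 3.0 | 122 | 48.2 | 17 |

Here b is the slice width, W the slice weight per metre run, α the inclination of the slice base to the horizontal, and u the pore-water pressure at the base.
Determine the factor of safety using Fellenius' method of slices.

Ordinary method of slices: FS = Σ[c'·Δl_i + (W_i cosα_i − u_i·Δl_i)·tanφ'] / Σ W_i sinα_i, with Δl_i = b_i / cosα_i.
Slice 1: Δl = 2.6/cos(-0.3°) = 2.600 m; N'_1 = 44·cos(-0.3°) − 6·2.600 = 28.4; c'Δl = 35.36; W sinα = -0.2
Slice 2: Δl = 1.7/cos9.4° = 1.723 m; N'_2 = 67·cos9.4° − 1·1.723 = 64.4; c'Δl = 23.43; W sinα = 10.9
Slice 3: Δl = 2.3/cos18.7° = 2.428 m; N'_3 = 123·cos18.7° − 19·2.428 = 70.4; c'Δl = 33.02; W sinα = 39.4
Slice 4: Δl = 2.8/cos31.3° = 3.277 m; N'_4 = 170·cos31.3° − 12·3.277 = 105.9; c'Δl = 44.57; W sinα = 88.3
Slice 5: Δl = 3.0/cos48.2° = 4.501 m; N'_5 = 122·cos48.2° − 17·4.501 = 4.8; c'Δl = 61.21; W sinα = 90.9
Σc'Δl = 197.6 kN/m; ΣN' = 273.9 kN/m; ΣW sinα = 229.4 kN/m
Resisting = 197.6 + 273.9·tan32.7° = 197.6 + 175.8 = 373.4 kN/m
FS = 373.4 / 229.4 = 1.628

FS = 1.63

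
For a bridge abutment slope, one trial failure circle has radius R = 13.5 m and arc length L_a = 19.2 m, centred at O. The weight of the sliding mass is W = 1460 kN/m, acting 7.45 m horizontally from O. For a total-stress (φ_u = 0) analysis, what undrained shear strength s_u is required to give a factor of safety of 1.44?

FS = s_u·L_a·R / (W·d), so s_u = FS·W·d / (L_a·R).
s_u = 1.44·1460·7.45 / (19.20·13.5) = 15662.9 / 259.20 = 60.43 kPa

s_u = 60.4 kPa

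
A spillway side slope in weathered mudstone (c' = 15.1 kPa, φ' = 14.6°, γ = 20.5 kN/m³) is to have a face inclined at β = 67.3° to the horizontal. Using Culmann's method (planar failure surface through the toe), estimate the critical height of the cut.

Culmann's analysis gives the critical failure plane at α_cr = (β + φ')/2 = (67.3 + 14.6)/2 = 40.9°, and the critical height
H_c = (4c'/γ) · sinβ cosφ' / [1 − cos(β − φ')]
    = (4·15.1/20.5) · sin67.3°·cos14.6° / [1 − cos(52.7°)]
    = 2.946 · 0.9225·0.9677 / [1 − 0.6060]
    = 2.946 · 0.8927 / 0.3940
    = 6.68 m

H_c = 6.68 m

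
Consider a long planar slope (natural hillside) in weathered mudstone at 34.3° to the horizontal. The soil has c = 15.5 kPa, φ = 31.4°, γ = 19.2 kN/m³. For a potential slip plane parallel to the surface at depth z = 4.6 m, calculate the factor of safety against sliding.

FS = 1.27

For an infinite slope with a slip plane parallel to the surface (no pore pressure): FS = [c + γz cos²β tanφ] / [γz sinβ cosβ].
γz = 19.2·4.6 = 88.32 kN/m²
Numerator = 15.5 + 88.32·cos²34.3°·tan31.4° = 15.5 + 88.32·0.6824·0.6104 = 52.291 kPa
Denominator = 88.32·sin34.3°·cos34.3° = 88.32·0.5635·0.8261 = 41.115 kPa
FS = 52.291 / 41.115 = 1.272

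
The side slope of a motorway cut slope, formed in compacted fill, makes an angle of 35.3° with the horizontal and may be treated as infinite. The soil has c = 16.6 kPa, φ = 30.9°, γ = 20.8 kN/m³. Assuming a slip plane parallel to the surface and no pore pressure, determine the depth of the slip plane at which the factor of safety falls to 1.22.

z = 4.52 m

Setting FS = 1.22 in FS = [c + γz cos²β tanφ] / [γz sinβ cosβ] and solving for z:
z = c / [γ cosβ (FS·sinβ − cosβ·tanφ)]
  = 16.6 / [20.8·cos35.3°·(1.22·sin35.3° − cos35.3°·tan30.9°)]
  = 16.6 / [20.8·0.8161·(1.22·0.5779 − 0.8161·0.5985)]
  = 16.6 / 3.6759 = 4.516 m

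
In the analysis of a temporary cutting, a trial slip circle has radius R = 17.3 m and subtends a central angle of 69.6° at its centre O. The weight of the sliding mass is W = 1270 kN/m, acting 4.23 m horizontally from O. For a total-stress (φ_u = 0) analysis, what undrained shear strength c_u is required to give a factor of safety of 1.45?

FS = c_u·L_a·R / (W·d), so c_u = FS·W·d / (L_a·R).
Arc length L_a = R·θ = 17.3·(69.6°·π/180) = 17.3·1.2147 = 21.02 m
c_u = 1.45·1270·4.23 / (21.02·17.3) = 7789.5 / 363.56 = 21.43 kPa

c_u = 21.4 kPa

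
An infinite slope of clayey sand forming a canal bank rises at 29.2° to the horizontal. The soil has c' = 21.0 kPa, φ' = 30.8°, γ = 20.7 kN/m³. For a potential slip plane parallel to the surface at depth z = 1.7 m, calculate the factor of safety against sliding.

For an infinite slope with a slip plane parallel to the surface (no pore pressure): FS = [c' + γz cos²β tanφ'] / [γz sinβ cosβ].
γz = 20.7·1.7 = 35.19 kN/m²
Numerator = 21.0 + 35.19·cos²29.2°·tan30.8° = 21.0 + 35.19·0.7620·0.5961 = 36.985 kPa
Denominator = 35.19·sin29.2°·cos29.2° = 35.19·0.4879·0.8729 = 14.986 kPa
FS = 36.985 / 14.986 = 2.468

FS = 2.47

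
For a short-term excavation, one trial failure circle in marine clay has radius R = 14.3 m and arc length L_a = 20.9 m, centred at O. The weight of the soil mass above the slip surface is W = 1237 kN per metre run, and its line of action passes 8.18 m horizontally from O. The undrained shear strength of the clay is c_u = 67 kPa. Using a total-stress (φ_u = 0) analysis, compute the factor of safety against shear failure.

FS = 1.98

Taking moments about the centre O, the resisting moment is provided by the undrained shear strength acting along the arc:
M_R = c_u·L_a·R = 67·20.90·14.3 = 20024.3 kN·m/m
M_D = W·d = 1237·8.18 = 10118.7 kN·m/m
FS = M_R / M_D = 20024.3 / 10118.7 = 1.979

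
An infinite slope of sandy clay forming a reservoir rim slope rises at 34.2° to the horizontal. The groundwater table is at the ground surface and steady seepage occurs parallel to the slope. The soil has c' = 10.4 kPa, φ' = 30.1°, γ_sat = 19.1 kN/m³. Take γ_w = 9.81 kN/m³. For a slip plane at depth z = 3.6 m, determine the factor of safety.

FS = 0.74

With seepage parallel to the slope and the water table at the surface, the effective normal stress on the slip plane uses the buoyant unit weight γ' = γ_sat − γ_w while the driving shear stress uses γ_sat:
FS = [c' + γ' z cos²β tanφ'] / [γ_sat z sinβ cosβ]
γ' = 19.1 − 9.81 = 9.29 kN/m³
Numerator = 10.4 + 9.29·3.6·cos²34.2°·tan30.1° = 10.4 + 9.29·3.6·0.6841·0.5797 = 23.662 kPa
Denominator = 19.1·3.6·sin34.2°·cos34.2° = 19.1·3.6·0.5621·0.8271 = 31.966 kPa
FS = 23.662 / 31.966 = 0.740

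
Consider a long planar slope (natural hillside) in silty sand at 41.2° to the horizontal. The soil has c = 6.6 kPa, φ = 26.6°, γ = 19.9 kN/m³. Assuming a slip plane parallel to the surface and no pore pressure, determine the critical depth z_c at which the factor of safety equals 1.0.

Setting FS = 1.00 in FS = [c + γz cos²β tanφ] / [γz sinβ cosβ] and solving for z:
z = c / [γ cosβ (FS·sinβ − cosβ·tanφ)]
  = 6.6 / [19.9·cos41.2°·(1.00·sin41.2° − cos41.2°·tan26.6°)]
  = 6.6 / [19.9·0.7524·(1.00·0.6587 − 0.7524·0.5008)]
  = 6.6 / 4.2210 = 1.564 m

z_c = 1.56 m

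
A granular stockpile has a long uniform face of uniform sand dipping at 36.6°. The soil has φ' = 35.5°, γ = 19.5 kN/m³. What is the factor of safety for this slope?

For a dry cohesionless infinite slope the factor of safety is FS = tanφ' / tanβ.
FS = tan35.5° / tan36.6° = 0.7133 / 0.7427 = 0.960

FS = 0.96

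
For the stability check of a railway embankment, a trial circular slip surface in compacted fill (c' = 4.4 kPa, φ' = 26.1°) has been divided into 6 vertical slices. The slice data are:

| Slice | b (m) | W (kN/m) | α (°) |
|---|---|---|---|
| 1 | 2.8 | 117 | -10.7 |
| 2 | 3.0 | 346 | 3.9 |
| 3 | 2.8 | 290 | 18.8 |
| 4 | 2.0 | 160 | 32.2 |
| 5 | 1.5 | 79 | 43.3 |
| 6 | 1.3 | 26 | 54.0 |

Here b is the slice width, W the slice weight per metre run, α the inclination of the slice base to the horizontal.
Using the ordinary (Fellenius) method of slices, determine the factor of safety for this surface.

Ordinary method of slices: FS = Σ[c'·Δl_i + (W_i cosα_i)·tanφ'] / Σ W_i sinα_i, with Δl_i = b_i / cosα_i.
Slice 1: Δl = 2.8/cos(-10.7°) = 2.850 m; N'_1 = 117·cos(-10.7°) = 115.0; c'Δl = 12.54; W sinα = -21.7
Slice 2: Δl = 3.0/cos3.9° = 3.007 m; N'_2 = 346·cos3.9° = 345.2; c'Δl = 13.23; W sinα = 23.5
Slice 3: Δl = 2.8/cos18.8° = 2.958 m; N'_3 = 290·cos18.8° = 274.5; c'Δl = 13.01; W sinα = 93.5
Slice 4: Δl = 2.0/cos32.2° = 2.364 m; N'_4 = 160·cos32.2° = 135.4; c'Δl = 10.40; W sinα = 85.3
Slice 5: Δl = 1.5/cos43.3° = 2.061 m; N'_5 = 79·cos43.3° = 57.5; c'Δl = 9.07; W sinα = 54.2
Slice 6: Δl = 1.3/cos54.0° = 2.212 m; N'_6 = 26·cos54.0° = 15.3; c'Δl = 9.73; W sinα = 21.0
Σc'Δl = 68.0 kN/m; ΣN' = 942.9 kN/m; ΣW sinα = 255.7 kN/m
Resisting = 68.0 + 942.9·tan26.1° = 68.0 + 461.9 = 529.9 kN/m
FS = 529.9 / 255.7 = 2.072

FS = 2.07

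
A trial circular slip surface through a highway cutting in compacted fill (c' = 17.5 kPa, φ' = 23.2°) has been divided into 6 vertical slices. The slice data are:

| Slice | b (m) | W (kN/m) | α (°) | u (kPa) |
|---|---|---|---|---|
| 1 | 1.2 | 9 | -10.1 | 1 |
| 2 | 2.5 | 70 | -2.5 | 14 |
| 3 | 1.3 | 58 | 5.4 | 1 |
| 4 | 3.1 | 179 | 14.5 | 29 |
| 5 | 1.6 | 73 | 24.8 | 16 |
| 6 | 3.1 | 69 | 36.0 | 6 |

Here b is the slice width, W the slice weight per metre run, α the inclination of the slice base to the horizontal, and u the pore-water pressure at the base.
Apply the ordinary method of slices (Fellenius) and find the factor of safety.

FS = 2.99

Ordinary method of slices: FS = Σ[c'·Δl_i + (W_i cosα_i − u_i·Δl_i)·tanφ'] / Σ W_i sinα_i, with Δl_i = b_i / cosα_i.
Slice 1: Δl = 1.2/cos(-10.1°) = 1.219 m; N'_1 = 9·cos(-10.1°) − 1·1.219 = 7.6; c'Δl = 21.33; W sinα = -1.6
Slice 2: Δl = 2.5/cos(-2.5°) = 2.502 m; N'_2 = 70·cos(-2.5°) − 14·2.502 = 34.9; c'Δl = 43.79; W sinα = -3.1
Slice 3: Δl = 1.3/cos5.4° = 1.306 m; N'_3 = 58·cos5.4° − 1·1.306 = 56.4; c'Δl = 22.85; W sinα = 5.5
Slice 4: Δl = 3.1/cos14.5° = 3.202 m; N'_4 = 179·cos14.5° − 29·3.202 = 80.4; c'Δl = 56.03; W sinα = 44.8
Slice 5: Δl = 1.6/cos24.8° = 1.763 m; N'_5 = 73·cos24.8° − 16·1.763 = 38.1; c'Δl = 30.84; W sinα = 30.6
Slice 6: Δl = 3.1/cos36.0° = 3.832 m; N'_6 = 69·cos36.0° − 6·3.832 = 32.8; c'Δl = 67.06; W sinα = 40.6
Σc'Δl = 241.9 kN/m; ΣN' = 250.3 kN/m; ΣW sinα = 116.8 kN/m
Resisting = 241.9 + 250.3·tan23.2° = 241.9 + 107.3 = 349.2 kN/m
FS = 349.2 / 116.8 = 2.989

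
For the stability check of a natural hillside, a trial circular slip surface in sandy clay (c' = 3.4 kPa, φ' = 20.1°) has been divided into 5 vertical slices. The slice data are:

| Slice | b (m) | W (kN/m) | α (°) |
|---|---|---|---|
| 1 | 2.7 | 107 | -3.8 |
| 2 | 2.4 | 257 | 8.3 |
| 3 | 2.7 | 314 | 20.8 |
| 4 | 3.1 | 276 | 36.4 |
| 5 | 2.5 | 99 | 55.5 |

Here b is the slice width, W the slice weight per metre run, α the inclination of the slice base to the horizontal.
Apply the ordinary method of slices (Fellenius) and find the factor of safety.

FS = 1.03

Ordinary method of slices: FS = Σ[c'·Δl_i + (W_i cosα_i)·tanφ'] / Σ W_i sinα_i, with Δl_i = b_i / cosα_i.
Slice 1: Δl = 2.7/cos(-3.8°) = 2.706 m; N'_1 = 107·cos(-3.8°) = 106.8; c'Δl = 9.20; W sinα = -7.1
Slice 2: Δl = 2.4/cos8.3° = 2.425 m; N'_2 = 257·cos8.3° = 254.3; c'Δl = 8.25; W sinα = 37.1
Slice 3: Δl = 2.7/cos20.8° = 2.888 m; N'_3 = 314·cos20.8° = 293.5; c'Δl = 9.82; W sinα = 111.5
Slice 4: Δl = 3.1/cos36.4° = 3.851 m; N'_4 = 276·cos36.4° = 222.2; c'Δl = 13.09; W sinα = 163.8
Slice 5: Δl = 2.5/cos55.5° = 4.414 m; N'_5 = 99·cos55.5° = 56.1; c'Δl = 15.01; W sinα = 81.6
Σc'Δl = 55.4 kN/m; ΣN' = 932.8 kN/m; ΣW sinα = 386.9 kN/m
Resisting = 55.4 + 932.8·tan20.1° = 55.4 + 341.4 = 396.7 kN/m
FS = 396.7 / 386.9 = 1.025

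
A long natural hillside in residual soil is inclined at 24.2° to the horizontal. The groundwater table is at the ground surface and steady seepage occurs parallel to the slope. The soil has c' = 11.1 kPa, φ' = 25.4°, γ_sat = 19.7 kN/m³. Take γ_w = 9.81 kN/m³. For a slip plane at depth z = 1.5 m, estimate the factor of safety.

FS = 1.54

With seepage parallel to the slope and the water table at the surface, the effective normal stress on the slip plane uses the buoyant unit weight γ' = γ_sat − γ_w while the driving shear stress uses γ_sat:
FS = [c' + γ' z cos²β tanφ'] / [γ_sat z sinβ cosβ]
γ' = 19.7 − 9.81 = 9.89 kN/m³
Numerator = 11.1 + 9.89·1.5·cos²24.2°·tan25.4° = 11.1 + 9.89·1.5·0.8320·0.4748 = 16.960 kPa
Denominator = 19.7·1.5·sin24.2°·cos24.2° = 19.7·1.5·0.4099·0.9121 = 11.049 kPa
FS = 16.960 / 11.049 = 1.535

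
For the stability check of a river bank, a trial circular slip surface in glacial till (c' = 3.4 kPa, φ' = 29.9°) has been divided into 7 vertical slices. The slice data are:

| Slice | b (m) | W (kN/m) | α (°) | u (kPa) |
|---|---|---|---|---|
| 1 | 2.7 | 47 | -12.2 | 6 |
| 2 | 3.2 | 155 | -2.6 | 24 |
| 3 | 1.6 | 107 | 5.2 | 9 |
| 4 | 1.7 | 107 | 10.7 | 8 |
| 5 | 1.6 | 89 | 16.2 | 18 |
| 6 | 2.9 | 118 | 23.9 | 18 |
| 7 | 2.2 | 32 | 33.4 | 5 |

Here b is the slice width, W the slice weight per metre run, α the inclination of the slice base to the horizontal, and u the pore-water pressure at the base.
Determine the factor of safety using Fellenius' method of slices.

Ordinary method of slices: FS = Σ[c'·Δl_i + (W_i cosα_i − u_i·Δl_i)·tanφ'] / Σ W_i sinα_i, with Δl_i = b_i / cosα_i.
Slice 1: Δl = 2.7/cos(-12.2°) = 2.762 m; N'_1 = 47·cos(-12.2°) − 6·2.762 = 29.4; c'Δl = 9.39; W sinα = -9.9
Slice 2: Δl = 3.2/cos(-2.6°) = 3.203 m; N'_2 = 155·cos(-2.6°) − 24·3.203 = 78.0; c'Δl = 10.89; W sinα = -7.0
Slice 3: Δl = 1.6/cos5.2° = 1.607 m; N'_3 = 107·cos5.2° − 9·1.607 = 92.1; c'Δl = 5.46; W sinα = 9.7
Slice 4: Δl = 1.7/cos10.7° = 1.730 m; N'_4 = 107·cos10.7° − 8·1.730 = 91.3; c'Δl = 5.88; W sinα = 19.9
Slice 5: Δl = 1.6/cos16.2° = 1.666 m; N'_5 = 89·cos16.2° − 18·1.666 = 55.5; c'Δl = 5.66; W sinα = 24.8
Slice 6: Δl = 2.9/cos23.9° = 3.172 m; N'_6 = 118·cos23.9° − 18·3.172 = 50.8; c'Δl = 10.78; W sinα = 47.8
Slice 7: Δl = 2.2/cos33.4° = 2.635 m; N'_7 = 32·cos33.4° − 5·2.635 = 13.5; c'Δl = 8.96; W sinα = 17.6
Σc'Δl = 57.0 kN/m; ΣN' = 410.5 kN/m; ΣW sinα = 102.9 kN/m
Resisting = 57.0 + 410.5·tan29.9° = 57.0 + 236.1 = 293.1 kN/m
FS = 293.1 / 102.9 = 2.850

FS = 2.85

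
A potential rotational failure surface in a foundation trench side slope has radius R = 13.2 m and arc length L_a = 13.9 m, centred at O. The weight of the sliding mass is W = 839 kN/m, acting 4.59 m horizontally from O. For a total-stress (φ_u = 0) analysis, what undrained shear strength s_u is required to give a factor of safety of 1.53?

FS = s_u·L_a·R / (W·d), so s_u = FS·W·d / (L_a·R).
s_u = 1.53·839·4.59 / (13.90·13.2) = 5892.0 / 183.48 = 32.11 kPa

s_u = 32.1 kPa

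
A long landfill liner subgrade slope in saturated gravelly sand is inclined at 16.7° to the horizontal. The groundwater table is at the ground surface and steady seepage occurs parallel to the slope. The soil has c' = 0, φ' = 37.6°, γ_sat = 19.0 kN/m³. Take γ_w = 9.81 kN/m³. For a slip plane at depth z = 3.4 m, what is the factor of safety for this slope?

FS = 1.24

With seepage parallel to the slope and the water table at the surface, the effective normal stress on the slip plane uses the buoyant unit weight γ' = γ_sat − γ_w while the driving shear stress uses γ_sat:
FS = [c' + γ' z cos²β tanφ'] / [γ_sat z sinβ cosβ]
(For c' = 0 this reduces to FS = (γ'/γ_sat)·tanφ'/tanβ.)
γ' = 19.0 − 9.81 = 9.19 kN/m³
Numerator = 0.0 + 9.19·3.4·cos²16.7°·tan37.6° = 0.0 + 9.19·3.4·0.9174·0.7701 = 22.076 kPa
Denominator = 19.0·3.4·sin16.7°·cos16.7° = 19.0·3.4·0.2874·0.9578 = 17.781 kPa
FS = 22.076 / 17.781 = 1.242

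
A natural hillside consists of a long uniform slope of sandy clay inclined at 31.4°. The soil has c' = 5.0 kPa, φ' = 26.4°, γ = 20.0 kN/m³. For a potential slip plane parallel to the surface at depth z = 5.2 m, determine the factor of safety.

For an infinite slope with a slip plane parallel to the surface (no pore pressure): FS = [c' + γz cos²β tanφ'] / [γz sinβ cosβ].
γz = 20.0·5.2 = 104.00 kN/m²
Numerator = 5.0 + 104.00·cos²31.4°·tan26.4° = 5.0 + 104.00·0.7285·0.4964 = 42.612 kPa
Denominator = 104.00·sin31.4°·cos31.4° = 104.00·0.5210·0.8536 = 46.250 kPa
FS = 42.612 / 46.250 = 0.921

FS = 0.92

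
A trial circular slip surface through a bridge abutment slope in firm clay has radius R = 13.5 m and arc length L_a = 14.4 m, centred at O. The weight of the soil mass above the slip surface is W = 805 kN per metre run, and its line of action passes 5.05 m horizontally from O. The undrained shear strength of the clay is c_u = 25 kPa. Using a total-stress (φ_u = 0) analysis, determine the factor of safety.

FS = 1.20

Taking moments about the centre O, the resisting moment is provided by the undrained shear strength acting along the arc:
M_R = c_u·L_a·R = 25·14.40·13.5 = 4860.0 kN·m/m
M_D = W·d = 805·5.05 = 4065.2 kN·m/m
FS = M_R / M_D = 4860.0 / 4065.2 = 1.195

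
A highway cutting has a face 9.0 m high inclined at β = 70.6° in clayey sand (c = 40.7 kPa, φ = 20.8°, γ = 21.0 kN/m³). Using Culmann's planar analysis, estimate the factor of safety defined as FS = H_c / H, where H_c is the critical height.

H_c = (4c/γ) · sinβ cosφ / [1 − cos(β − φ)]
    = (4·40.7/21.0) · sin70.6°·cos20.8° / [1 − cos49.8°]
    = 7.752 · 0.8817 / 0.3545 = 19.28 m
FS = H_c / H = 19.28 / 9.0 = 2.142

FS = 2.14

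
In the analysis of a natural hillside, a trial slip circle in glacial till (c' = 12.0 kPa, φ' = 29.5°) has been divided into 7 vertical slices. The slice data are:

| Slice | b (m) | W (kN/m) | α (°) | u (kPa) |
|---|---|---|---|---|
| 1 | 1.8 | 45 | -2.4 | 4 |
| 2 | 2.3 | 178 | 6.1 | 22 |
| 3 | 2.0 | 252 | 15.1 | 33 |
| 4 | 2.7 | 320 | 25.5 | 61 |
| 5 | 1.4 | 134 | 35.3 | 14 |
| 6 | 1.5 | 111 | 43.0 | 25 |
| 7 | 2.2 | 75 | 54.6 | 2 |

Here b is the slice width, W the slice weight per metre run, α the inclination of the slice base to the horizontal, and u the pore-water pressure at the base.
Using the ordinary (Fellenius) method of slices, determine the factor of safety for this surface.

FS = 1.24

Ordinary method of slices: FS = Σ[c'·Δl_i + (W_i cosα_i − u_i·Δl_i)·tanφ'] / Σ W_i sinα_i, with Δl_i = b_i / cosα_i.
Slice 1: Δl = 1.8/cos(-2.4°) = 1.802 m; N'_1 = 45·cos(-2.4°) − 4·1.802 = 37.8; c'Δl = 21.62; W sinα = -1.9
Slice 2: Δl = 2.3/cos6.1° = 2.313 m; N'_2 = 178·cos6.1° − 22·2.313 = 126.1; c'Δl = 27.76; W sinα = 18.9
Slice 3: Δl = 2.0/cos15.1° = 2.072 m; N'_3 = 252·cos15.1° − 33·2.072 = 174.9; c'Δl = 24.86; W sinα = 65.6
Slice 4: Δl = 2.7/cos25.5° = 2.991 m; N'_4 = 320·cos25.5° − 61·2.991 = 106.4; c'Δl = 35.90; W sinα = 137.8
Slice 5: Δl = 1.4/cos35.3° = 1.715 m; N'_5 = 134·cos35.3° − 14·1.715 = 85.3; c'Δl = 20.58; W sinα = 77.4
Slice 6: Δl = 1.5/cos43.0° = 2.051 m; N'_6 = 111·cos43.0° − 25·2.051 = 29.9; c'Δl = 24.61; W sinα = 75.7
Slice 7: Δl = 2.2/cos54.6° = 3.798 m; N'_7 = 75·cos54.6° − 2·3.798 = 35.9; c'Δl = 45.57; W sinα = 61.1
Σc'Δl = 200.9 kN/m; ΣN' = 596.3 kN/m; ΣW sinα = 434.7 kN/m
Resisting = 200.9 + 596.3·tan29.5° = 200.9 + 337.3 = 538.2 kN/m
FS = 538.2 / 434.7 = 1.238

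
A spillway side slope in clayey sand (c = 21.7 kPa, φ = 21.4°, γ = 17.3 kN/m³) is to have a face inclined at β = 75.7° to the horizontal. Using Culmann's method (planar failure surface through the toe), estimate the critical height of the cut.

H_c = 10.87 m

Culmann's analysis gives the critical failure plane at α_cr = (β + φ)/2 = (75.7 + 21.4)/2 = 48.5°, and the critical height
H_c = (4c/γ) · sinβ cosφ / [1 − cos(β − φ)]
    = (4·21.7/17.3) · sin75.7°·cos21.4° / [1 − cos(54.3°)]
    = 5.017 · 0.9690·0.9311 / [1 − 0.5835]
    = 5.017 · 0.9022 / 0.4165
    = 10.87 m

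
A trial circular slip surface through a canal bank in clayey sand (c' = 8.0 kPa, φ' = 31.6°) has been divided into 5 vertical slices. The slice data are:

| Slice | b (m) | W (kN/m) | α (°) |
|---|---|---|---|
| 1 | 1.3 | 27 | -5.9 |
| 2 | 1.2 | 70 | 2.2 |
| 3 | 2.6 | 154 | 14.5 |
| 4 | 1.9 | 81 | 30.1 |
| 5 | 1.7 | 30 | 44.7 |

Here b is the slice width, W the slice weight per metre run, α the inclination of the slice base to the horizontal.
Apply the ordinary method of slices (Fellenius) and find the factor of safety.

FS = 2.85

Ordinary method of slices: FS = Σ[c'·Δl_i + (W_i cosα_i)·tanφ'] / Σ W_i sinα_i, with Δl_i = b_i / cosα_i.
Slice 1: Δl = 1.3/cos(-5.9°) = 1.307 m; N'_1 = 27·cos(-5.9°) = 26.9; c'Δl = 10.46; W sinα = -2.8
Slice 2: Δl = 1.2/cos2.2° = 1.201 m; N'_2 = 70·cos2.2° = 69.9; c'Δl = 9.61; W sinα = 2.7
Slice 3: Δl = 2.6/cos14.5° = 2.686 m; N'_3 = 154·cos14.5° = 149.1; c'Δl = 21.48; W sinα = 38.6
Slice 4: Δl = 1.9/cos30.1° = 2.196 m; N'_4 = 81·cos30.1° = 70.1; c'Δl = 17.57; W sinα = 40.6
Slice 5: Δl = 1.7/cos44.7° = 2.392 m; N'_5 = 30·cos44.7° = 21.3; c'Δl = 19.13; W sinα = 21.1
Σc'Δl = 78.2 kN/m; ΣN' = 337.3 kN/m; ΣW sinα = 100.2 kN/m
Resisting = 78.2 + 337.3·tan31.6° = 78.2 + 207.5 = 285.8 kN/m
FS = 285.8 / 100.2 = 2.852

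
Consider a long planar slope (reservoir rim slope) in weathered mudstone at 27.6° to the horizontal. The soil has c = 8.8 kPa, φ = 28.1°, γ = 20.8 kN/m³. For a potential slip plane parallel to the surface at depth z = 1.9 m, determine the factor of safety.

For an infinite slope with a slip plane parallel to the surface (no pore pressure): FS = [c + γz cos²β tanφ] / [γz sinβ cosβ].
γz = 20.8·1.9 = 39.52 kN/m²
Numerator = 8.8 + 39.52·cos²27.6°·tan28.1° = 8.8 + 39.52·0.7854·0.5340 = 25.372 kPa
Denominator = 39.52·sin27.6°·cos27.6° = 39.52·0.4633·0.8862 = 16.226 kPa
FS = 25.372 / 16.226 = 1.564

FS = 1.56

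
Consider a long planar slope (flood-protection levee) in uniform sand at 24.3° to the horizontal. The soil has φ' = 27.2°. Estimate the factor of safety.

For a dry cohesionless infinite slope the factor of safety is FS = tanφ' / tanβ.
FS = tan27.2° / tan24.3° = 0.5139 / 0.4515 = 1.138

FS = 1.14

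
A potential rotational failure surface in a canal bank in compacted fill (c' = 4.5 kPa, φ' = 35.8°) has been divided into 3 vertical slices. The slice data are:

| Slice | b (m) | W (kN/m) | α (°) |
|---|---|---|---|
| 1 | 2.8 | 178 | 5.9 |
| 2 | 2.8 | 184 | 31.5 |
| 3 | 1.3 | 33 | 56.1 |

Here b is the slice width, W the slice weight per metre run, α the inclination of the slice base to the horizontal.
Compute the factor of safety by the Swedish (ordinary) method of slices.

FS = 2.06

Ordinary method of slices: FS = Σ[c'·Δl_i + (W_i cosα_i)·tanφ'] / Σ W_i sinα_i, with Δl_i = b_i / cosα_i.
Slice 1: Δl = 2.8/cos5.9° = 2.815 m; N'_1 = 178·cos5.9° = 177.1; c'Δl = 12.67; W sinα = 18.3
Slice 2: Δl = 2.8/cos31.5° = 3.284 m; N'_2 = 184·cos31.5° = 156.9; c'Δl = 14.78; W sinα = 96.1
Slice 3: Δl = 1.3/cos56.1° = 2.331 m; N'_3 = 33·cos56.1° = 18.4; c'Δl = 10.49; W sinα = 27.4
Σc'Δl = 37.9 kN/m; ΣN' = 352.3 kN/m; ΣW sinα = 141.8 kN/m
Resisting = 37.9 + 352.3·tan35.8° = 37.9 + 254.1 = 292.1 kN/m
FS = 292.1 / 141.8 = 2.059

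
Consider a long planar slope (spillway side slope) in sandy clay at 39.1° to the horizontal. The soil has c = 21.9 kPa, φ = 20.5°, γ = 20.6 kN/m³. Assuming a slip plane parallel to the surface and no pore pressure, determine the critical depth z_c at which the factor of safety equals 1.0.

Setting FS = 1.00 in FS = [c + γz cos²β tanφ] / [γz sinβ cosβ] and solving for z:
z = c / [γ cosβ (FS·sinβ − cosβ·tanφ)]
  = 21.9 / [20.6·cos39.1°·(1.00·sin39.1° − cos39.1°·tan20.5°)]
  = 21.9 / [20.6·0.7760·(1.00·0.6307 − 0.7760·0.3739)]
  = 21.9 / 5.4438 = 4.023 m

z_c = 4.02 m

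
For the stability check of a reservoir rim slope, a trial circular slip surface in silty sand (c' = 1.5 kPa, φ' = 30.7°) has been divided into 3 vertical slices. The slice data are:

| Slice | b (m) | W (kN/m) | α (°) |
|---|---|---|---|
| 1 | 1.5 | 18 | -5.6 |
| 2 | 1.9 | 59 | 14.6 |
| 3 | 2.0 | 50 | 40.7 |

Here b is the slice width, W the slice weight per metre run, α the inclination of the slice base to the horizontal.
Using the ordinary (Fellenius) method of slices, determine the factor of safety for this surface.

Ordinary method of slices: FS = Σ[c'·Δl_i + (W_i cosα_i)·tanφ'] / Σ W_i sinα_i, with Δl_i = b_i / cosα_i.
Slice 1: Δl = 1.5/cos(-5.6°) = 1.507 m; N'_1 = 18·cos(-5.6°) = 17.9; c'Δl = 2.26; W sinα = -1.8
Slice 2: Δl = 1.9/cos14.6° = 1.963 m; N'_2 = 59·cos14.6° = 57.1; c'Δl = 2.95; W sinα = 14.9
Slice 3: Δl = 2.0/cos40.7° = 2.638 m; N'_3 = 50·cos40.7° = 37.9; c'Δl = 3.96; W sinα = 32.6
Σc'Δl = 9.2 kN/m; ΣN' = 112.9 kN/m; ΣW sinα = 45.7 kN/m
Resisting = 9.2 + 112.9·tan30.7° = 9.2 + 67.0 = 76.2 kN/m
FS = 76.2 / 45.7 = 1.667

FS = 1.67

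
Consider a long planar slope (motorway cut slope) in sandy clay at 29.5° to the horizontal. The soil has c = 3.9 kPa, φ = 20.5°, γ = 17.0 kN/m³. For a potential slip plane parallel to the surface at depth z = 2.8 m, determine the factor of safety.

For an infinite slope with a slip plane parallel to the surface (no pore pressure): FS = [c + γz cos²β tanφ] / [γz sinβ cosβ].
γz = 17.0·2.8 = 47.60 kN/m²
Numerator = 3.9 + 47.60·cos²29.5°·tan20.5° = 3.9 + 47.60·0.7575·0.3739 = 17.381 kPa
Denominator = 47.60·sin29.5°·cos29.5° = 47.60·0.4924·0.8704 = 20.401 kPa
FS = 17.381 / 20.401 = 0.852

FS = 0.85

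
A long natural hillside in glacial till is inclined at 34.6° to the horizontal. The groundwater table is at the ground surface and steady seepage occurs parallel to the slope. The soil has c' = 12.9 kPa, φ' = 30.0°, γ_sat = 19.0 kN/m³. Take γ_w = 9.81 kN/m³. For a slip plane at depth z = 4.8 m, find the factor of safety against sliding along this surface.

With seepage parallel to the slope and the water table at the surface, the effective normal stress on the slip plane uses the buoyant unit weight γ' = γ_sat − γ_w while the driving shear stress uses γ_sat:
FS = [c' + γ' z cos²β tanφ'] / [γ_sat z sinβ cosβ]
γ' = 19.0 − 9.81 = 9.19 kN/m³
Numerator = 12.9 + 9.19·4.8·cos²34.6°·tan30.0° = 12.9 + 9.19·4.8·0.6776·0.5774 = 30.156 kPa
Denominator = 19.0·4.8·sin34.6°·cos34.6° = 19.0·4.8·0.5678·0.8231 = 42.628 kPa
FS = 30.156 / 42.628 = 0.707

FS = 0.71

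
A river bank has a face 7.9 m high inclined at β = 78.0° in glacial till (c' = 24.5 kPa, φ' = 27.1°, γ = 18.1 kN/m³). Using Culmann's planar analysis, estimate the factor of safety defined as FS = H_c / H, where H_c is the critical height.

H_c = (4c'/γ) · sinβ cosφ' / [1 − cos(β − φ')]
    = (4·24.5/18.1) · sin78.0°·cos27.1° / [1 − cos50.9°]
    = 5.414 · 0.8708 / 0.3693 = 12.77 m
FS = H_c / H = 12.77 / 7.9 = 1.616

FS = 1.62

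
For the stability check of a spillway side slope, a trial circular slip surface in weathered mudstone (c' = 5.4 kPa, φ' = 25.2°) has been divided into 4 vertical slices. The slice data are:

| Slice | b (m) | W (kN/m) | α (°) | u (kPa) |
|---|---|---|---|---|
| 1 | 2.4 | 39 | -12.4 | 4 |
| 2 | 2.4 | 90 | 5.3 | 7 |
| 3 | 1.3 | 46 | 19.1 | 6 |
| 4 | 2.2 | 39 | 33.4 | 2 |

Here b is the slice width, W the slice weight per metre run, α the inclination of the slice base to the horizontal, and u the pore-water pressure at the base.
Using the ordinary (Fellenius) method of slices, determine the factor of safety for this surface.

Ordinary method of slices: FS = Σ[c'·Δl_i + (W_i cosα_i − u_i·Δl_i)·tanφ'] / Σ W_i sinα_i, with Δl_i = b_i / cosα_i.
Slice 1: Δl = 2.4/cos(-12.4°) = 2.457 m; N'_1 = 39·cos(-12.4°) − 4·2.457 = 28.3; c'Δl = 13.27; W sinα = -8.4
Slice 2: Δl = 2.4/cos5.3° = 2.410 m; N'_2 = 90·cos5.3° − 7·2.410 = 72.7; c'Δl = 13.02; W sinα = 8.3
Slice 3: Δl = 1.3/cos19.1° = 1.376 m; N'_3 = 46·cos19.1° − 6·1.376 = 35.2; c'Δl = 7.43; W sinα = 15.1
Slice 4: Δl = 2.2/cos33.4° = 2.635 m; N'_4 = 39·cos33.4° − 2·2.635 = 27.3; c'Δl = 14.23; W sinα = 21.5
Σc'Δl = 47.9 kN/m; ΣN' = 163.5 kN/m; ΣW sinα = 36.5 kN/m
Resisting = 47.9 + 163.5·tan25.2° = 47.9 + 76.9 = 124.9 kN/m
FS = 124.9 / 36.5 = 3.425

FS = 3.43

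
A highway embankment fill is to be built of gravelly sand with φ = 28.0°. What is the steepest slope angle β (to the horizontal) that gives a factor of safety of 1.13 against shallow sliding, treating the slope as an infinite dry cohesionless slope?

For an infinite dry cohesionless slope FS = tanφ/tanβ, so tanβ = tanφ / FS.
tanβ = tan28.0° / 1.13 = 0.5317 / 1.13 = 0.4705
β = arctan(0.4705) = 25.20°

β = 25.2°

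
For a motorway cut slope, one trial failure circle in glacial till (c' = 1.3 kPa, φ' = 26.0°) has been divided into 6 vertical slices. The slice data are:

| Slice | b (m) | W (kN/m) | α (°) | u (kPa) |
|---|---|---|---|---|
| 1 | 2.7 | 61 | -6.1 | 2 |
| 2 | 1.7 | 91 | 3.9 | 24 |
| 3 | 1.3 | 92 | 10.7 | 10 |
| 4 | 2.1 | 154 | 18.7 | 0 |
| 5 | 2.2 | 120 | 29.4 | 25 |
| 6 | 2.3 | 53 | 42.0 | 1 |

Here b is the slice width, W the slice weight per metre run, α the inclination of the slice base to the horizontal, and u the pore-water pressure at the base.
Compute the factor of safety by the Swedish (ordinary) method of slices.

Ordinary method of slices: FS = Σ[c'·Δl_i + (W_i cosα_i − u_i·Δl_i)·tanφ'] / Σ W_i sinα_i, with Δl_i = b_i / cosα_i.
Slice 1: Δl = 2.7/cos(-6.1°) = 2.715 m; N'_1 = 61·cos(-6.1°) − 2·2.715 = 55.2; c'Δl = 3.53; W sinα = -6.5
Slice 2: Δl = 1.7/cos3.9° = 1.704 m; N'_2 = 91·cos3.9° − 24·1.704 = 49.9; c'Δl = 2.22; W sinα = 6.2
Slice 3: Δl = 1.3/cos10.7° = 1.323 m; N'_3 = 92·cos10.7° − 10·1.323 = 77.2; c'Δl = 1.72; W sinα = 17.1
Slice 4: Δl = 2.1/cos18.7° = 2.217 m; N'_4 = 154·cos18.7° − 0·2.217 = 145.9; c'Δl = 2.88; W sinα = 49.4
Slice 5: Δl = 2.2/cos29.4° = 2.525 m; N'_5 = 120·cos29.4° − 25·2.525 = 41.4; c'Δl = 3.28; W sinα = 58.9
Slice 6: Δl = 2.3/cos42.0° = 3.095 m; N'_6 = 53·cos42.0° − 1·3.095 = 36.3; c'Δl = 4.02; W sinα = 35.5
Σc'Δl = 17.7 kN/m; ΣN' = 405.9 kN/m; ΣW sinα = 160.5 kN/m
Resisting = 17.7 + 405.9·tan26.0° = 17.7 + 198.0 = 215.6 kN/m
FS = 215.6 / 160.5 = 1.343

FS = 1.34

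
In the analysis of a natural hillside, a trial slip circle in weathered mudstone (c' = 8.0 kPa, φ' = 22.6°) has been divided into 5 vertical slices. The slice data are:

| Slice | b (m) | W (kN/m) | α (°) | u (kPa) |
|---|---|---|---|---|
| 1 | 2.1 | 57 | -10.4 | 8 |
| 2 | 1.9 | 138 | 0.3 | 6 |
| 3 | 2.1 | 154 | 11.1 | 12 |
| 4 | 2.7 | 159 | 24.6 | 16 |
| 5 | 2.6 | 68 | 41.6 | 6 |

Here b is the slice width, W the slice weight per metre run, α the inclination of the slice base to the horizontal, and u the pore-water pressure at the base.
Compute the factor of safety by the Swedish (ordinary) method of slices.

Ordinary method of slices: FS = Σ[c'·Δl_i + (W_i cosα_i − u_i·Δl_i)·tanφ'] / Σ W_i sinα_i, with Δl_i = b_i / cosα_i.
Slice 1: Δl = 2.1/cos(-10.4°) = 2.135 m; N'_1 = 57·cos(-10.4°) − 8·2.135 = 39.0; c'Δl = 17.08; W sinα = -10.3
Slice 2: Δl = 1.9/cos0.3° = 1.900 m; N'_2 = 138·cos0.3° − 6·1.900 = 126.6; c'Δl = 15.20; W sinα = 0.7
Slice 3: Δl = 2.1/cos11.1° = 2.140 m; N'_3 = 154·cos11.1° − 12·2.140 = 125.4; c'Δl = 17.12; W sinα = 29.6
Slice 4: Δl = 2.7/cos24.6° = 2.970 m; N'_4 = 159·cos24.6° − 16·2.970 = 97.1; c'Δl = 23.76; W sinα = 66.2
Slice 5: Δl = 2.6/cos41.6° = 3.477 m; N'_5 = 68·cos41.6° − 6·3.477 = 30.0; c'Δl = 27.81; W sinα = 45.1
Σc'Δl = 101.0 kN/m; ΣN' = 418.1 kN/m; ΣW sinα = 131.4 kN/m
Resisting = 101.0 + 418.1·tan22.6° = 101.0 + 174.0 = 275.0 kN/m
FS = 275.0 / 131.4 = 2.093

FS = 2.09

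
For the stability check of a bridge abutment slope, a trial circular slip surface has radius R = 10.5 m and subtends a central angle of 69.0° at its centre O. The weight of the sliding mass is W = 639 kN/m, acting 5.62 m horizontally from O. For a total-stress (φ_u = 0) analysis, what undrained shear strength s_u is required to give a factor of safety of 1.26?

s_u = 34.1 kPa

FS = s_u·L_a·R / (W·d), so s_u = FS·W·d / (L_a·R).
Arc length L_a = R·θ = 10.5·(69.0°·π/180) = 10.5·1.2043 = 12.64 m
s_u = 1.26·639·5.62 / (12.64·10.5) = 4524.9 / 132.77 = 34.08 kPa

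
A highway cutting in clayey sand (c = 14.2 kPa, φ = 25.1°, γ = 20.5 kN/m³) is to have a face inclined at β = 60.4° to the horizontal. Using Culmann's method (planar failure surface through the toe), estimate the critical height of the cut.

Culmann's analysis gives the critical failure plane at α_cr = (β + φ)/2 = (60.4 + 25.1)/2 = 42.8°, and the critical height
H_c = (4c/γ) · sinβ cosφ / [1 − cos(β − φ)]
    = (4·14.2/20.5) · sin60.4°·cos25.1° / [1 − cos(35.3°)]
    = 2.771 · 0.8695·0.9056 / [1 − 0.8161]
    = 2.771 · 0.7874 / 0.1839
    = 11.87 m

H_c = 11.87 m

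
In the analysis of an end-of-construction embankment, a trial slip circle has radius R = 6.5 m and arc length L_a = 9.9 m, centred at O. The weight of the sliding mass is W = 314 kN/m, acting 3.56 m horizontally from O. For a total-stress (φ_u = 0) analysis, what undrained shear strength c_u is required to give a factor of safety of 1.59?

FS = c_u·L_a·R / (W·d), so c_u = FS·W·d / (L_a·R).
c_u = 1.59·314·3.56 / (9.90·6.5) = 1777.4 / 64.35 = 27.62 kPa

c_u = 27.6 kPa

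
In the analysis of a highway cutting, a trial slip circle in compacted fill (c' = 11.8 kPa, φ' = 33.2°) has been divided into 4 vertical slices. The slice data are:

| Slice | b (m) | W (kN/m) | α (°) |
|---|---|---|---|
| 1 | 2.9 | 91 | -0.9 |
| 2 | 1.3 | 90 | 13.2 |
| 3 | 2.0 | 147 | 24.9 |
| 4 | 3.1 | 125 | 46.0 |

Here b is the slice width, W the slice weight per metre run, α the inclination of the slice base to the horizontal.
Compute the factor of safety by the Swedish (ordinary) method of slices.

Ordinary method of slices: FS = Σ[c'·Δl_i + (W_i cosα_i)·tanφ'] / Σ W_i sinα_i, with Δl_i = b_i / cosα_i.
Slice 1: Δl = 2.9/cos(-0.9°) = 2.900 m; N'_1 = 91·cos(-0.9°) = 91.0; c'Δl = 34.22; W sinα = -1.4
Slice 2: Δl = 1.3/cos13.2° = 1.335 m; N'_2 = 90·cos13.2° = 87.6; c'Δl = 15.76; W sinα = 20.6
Slice 3: Δl = 2.0/cos24.9° = 2.205 m; N'_3 = 147·cos24.9° = 133.3; c'Δl = 26.02; W sinα = 61.9
Slice 4: Δl = 3.1/cos46.0° = 4.463 m; N'_4 = 125·cos46.0° = 86.8; c'Δl = 52.66; W sinα = 89.9
Σc'Δl = 128.7 kN/m; ΣN' = 398.8 kN/m; ΣW sinα = 170.9 kN/m
Resisting = 128.7 + 398.8·tan33.2° = 128.7 + 261.0 = 389.6 kN/m
FS = 389.6 / 170.9 = 2.279

FS = 2.28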